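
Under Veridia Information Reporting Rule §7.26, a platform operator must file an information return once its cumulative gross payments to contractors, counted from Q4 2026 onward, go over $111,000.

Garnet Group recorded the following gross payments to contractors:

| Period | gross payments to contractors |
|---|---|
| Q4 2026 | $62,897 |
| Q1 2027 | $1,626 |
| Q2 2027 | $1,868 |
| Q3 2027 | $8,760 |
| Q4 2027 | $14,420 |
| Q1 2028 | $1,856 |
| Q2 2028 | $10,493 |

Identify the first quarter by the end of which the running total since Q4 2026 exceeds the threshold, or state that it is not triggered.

Not triggered

Through Q4 2026: $62,897
Through Q1 2027: $64,523
Through Q2 2027: $66,391
Through Q3 2027: $75,151
Through Q4 2027: $89,571
Through Q1 2028: $91,427
Through Q2 2028: $101,920
Final cumulative total $101,920 ≤ $111,000; the threshold is never exceeded.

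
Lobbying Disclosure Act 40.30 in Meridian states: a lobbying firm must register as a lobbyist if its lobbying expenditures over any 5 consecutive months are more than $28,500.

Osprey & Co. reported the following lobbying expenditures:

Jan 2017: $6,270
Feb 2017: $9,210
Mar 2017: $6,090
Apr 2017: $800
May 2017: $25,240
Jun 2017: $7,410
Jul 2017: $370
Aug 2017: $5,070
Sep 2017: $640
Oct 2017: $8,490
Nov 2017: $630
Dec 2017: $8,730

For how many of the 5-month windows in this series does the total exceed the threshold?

5

Jan 2017–May 2017: $6,270 + $9,210 + $6,090 + $800 + $25,240 = $47,610 (over)
Feb 2017–Jun 2017: $9,210 + $6,090 + $800 + $25,240 + $7,410 = $48,750 (over)
Mar 2017–Jul 2017: $6,090 + $800 + $25,240 + $7,410 + $370 = $39,910 (over)
Apr 2017–Aug 2017: $800 + $25,240 + $7,410 + $370 + $5,070 = $38,890 (over)
May 2017–Sep 2017: $25,240 + $7,410 + $370 + $5,070 + $640 = $38,730 (over)
Jun 2017–Oct 2017: $7,410 + $370 + $5,070 + $640 + $8,490 = $21,980 (under)
Jul 2017–Nov 2017: $370 + $5,070 + $640 + $8,490 + $630 = $15,200 (under)
Aug 2017–Dec 2017: $5,070 + $640 + $8,490 + $630 + $8,730 = $23,560 (under)
5 windows exceed the threshold.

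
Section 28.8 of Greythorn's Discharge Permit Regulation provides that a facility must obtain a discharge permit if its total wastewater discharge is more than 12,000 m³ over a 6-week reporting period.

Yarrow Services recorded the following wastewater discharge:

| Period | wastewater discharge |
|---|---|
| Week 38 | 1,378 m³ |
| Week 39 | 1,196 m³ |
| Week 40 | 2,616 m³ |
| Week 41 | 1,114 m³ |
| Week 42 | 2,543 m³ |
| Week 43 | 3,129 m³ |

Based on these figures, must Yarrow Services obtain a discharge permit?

Total wastewater discharge: 1,378 m³ + 1,196 m³ + 2,616 m³ + 1,114 m³ + 2,543 m³ + 3,129 m³ = 11,976 m³.
11,976 m³ ≤ 12,000 m³, so the threshold is not exceeded.

No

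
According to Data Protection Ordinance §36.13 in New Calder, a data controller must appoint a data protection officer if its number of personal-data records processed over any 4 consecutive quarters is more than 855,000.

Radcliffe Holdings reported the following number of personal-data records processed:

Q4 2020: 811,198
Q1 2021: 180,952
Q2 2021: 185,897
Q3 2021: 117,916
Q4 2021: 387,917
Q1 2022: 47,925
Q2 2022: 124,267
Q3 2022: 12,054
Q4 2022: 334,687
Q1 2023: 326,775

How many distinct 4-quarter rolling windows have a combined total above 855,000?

2

Q4 2020–Q3 2021: 811,198 + 180,952 + 185,897 + 117,916 = 1,295,963 (over)
Q1 2021–Q4 2021: 180,952 + 185,897 + 117,916 + 387,917 = 872,682 (over)
Q2 2021–Q1 2022: 185,897 + 117,916 + 387,917 + 47,925 = 739,655 (under)
Q3 2021–Q2 2022: 117,916 + 387,917 + 47,925 + 124,267 = 678,025 (under)
Q4 2021–Q3 2022: 387,917 + 47,925 + 124,267 + 12,054 = 572,163 (under)
Q1 2022–Q4 2022: 47,925 + 124,267 + 12,054 + 334,687 = 518,933 (under)
Q2 2022–Q1 2023: 124,267 + 12,054 + 334,687 + 326,775 = 797,783 (under)
2 windows exceed the threshold.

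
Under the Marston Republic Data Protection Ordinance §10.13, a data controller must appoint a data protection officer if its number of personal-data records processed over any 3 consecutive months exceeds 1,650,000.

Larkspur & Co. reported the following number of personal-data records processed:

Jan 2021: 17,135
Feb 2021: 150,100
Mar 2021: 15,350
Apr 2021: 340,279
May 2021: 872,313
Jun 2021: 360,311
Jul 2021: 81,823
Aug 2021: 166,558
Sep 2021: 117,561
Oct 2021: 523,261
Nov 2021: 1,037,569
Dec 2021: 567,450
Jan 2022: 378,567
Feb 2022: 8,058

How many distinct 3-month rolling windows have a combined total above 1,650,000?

Jan 2021–Mar 2021: 17,135 + 150,100 + 15,350 = 182,585 (under)
Feb 2021–Apr 2021: 150,100 + 15,350 + 340,279 = 505,729 (under)
Mar 2021–May 2021: 15,350 + 340,279 + 872,313 = 1,227,942 (under)
Apr 2021–Jun 2021: 340,279 + 872,313 + 360,311 = 1,572,903 (under)
May 2021–Jul 2021: 872,313 + 360,311 + 81,823 = 1,314,447 (under)
Jun 2021–Aug 2021: 360,311 + 81,823 + 166,558 = 608,692 (under)
Jul 2021–Sep 2021: 81,823 + 166,558 + 117,561 = 365,942 (under)
Aug 2021–Oct 2021: 166,558 + 117,561 + 523,261 = 807,380 (under)
Sep 2021–Nov 2021: 117,561 + 523,261 + 1,037,569 = 1,678,391 (over)
Oct 2021–Dec 2021: 523,261 + 1,037,569 + 567,450 = 2,128,280 (over)
Nov 2021–Jan 2022: 1,037,569 + 567,450 + 378,567 = 1,983,586 (over)
Dec 2021–Feb 2022: 567,450 + 378,567 + 8,058 = 954,075 (under)
3 windows exceed the threshold.

3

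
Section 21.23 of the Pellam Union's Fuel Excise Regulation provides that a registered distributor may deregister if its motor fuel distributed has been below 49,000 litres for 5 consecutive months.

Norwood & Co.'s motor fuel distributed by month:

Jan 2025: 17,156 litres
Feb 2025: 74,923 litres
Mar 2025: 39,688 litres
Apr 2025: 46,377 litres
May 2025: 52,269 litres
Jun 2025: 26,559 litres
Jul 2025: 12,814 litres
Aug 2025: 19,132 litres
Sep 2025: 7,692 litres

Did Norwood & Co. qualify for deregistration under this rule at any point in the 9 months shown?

Months below 49,000 litres: Jan 2025, Mar 2025, Apr 2025, Jun 2025, Jul 2025, Aug 2025, Sep 2025.
Longest run of consecutive months below the threshold: 4.
4 < 5, so Norwood & Co. never became eligible.

No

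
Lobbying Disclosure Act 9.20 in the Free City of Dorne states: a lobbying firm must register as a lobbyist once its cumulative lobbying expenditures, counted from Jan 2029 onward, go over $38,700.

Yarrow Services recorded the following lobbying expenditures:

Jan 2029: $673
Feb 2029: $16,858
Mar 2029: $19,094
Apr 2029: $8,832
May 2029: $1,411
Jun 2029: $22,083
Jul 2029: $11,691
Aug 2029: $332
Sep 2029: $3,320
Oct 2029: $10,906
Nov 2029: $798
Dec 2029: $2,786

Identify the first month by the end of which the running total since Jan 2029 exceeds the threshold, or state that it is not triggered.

Through Jan 2029: $673
Through Feb 2029: $17,531
Through Mar 2029: $36,625
Through Apr 2029: $45,457 ← exceeds threshold

Apr 2029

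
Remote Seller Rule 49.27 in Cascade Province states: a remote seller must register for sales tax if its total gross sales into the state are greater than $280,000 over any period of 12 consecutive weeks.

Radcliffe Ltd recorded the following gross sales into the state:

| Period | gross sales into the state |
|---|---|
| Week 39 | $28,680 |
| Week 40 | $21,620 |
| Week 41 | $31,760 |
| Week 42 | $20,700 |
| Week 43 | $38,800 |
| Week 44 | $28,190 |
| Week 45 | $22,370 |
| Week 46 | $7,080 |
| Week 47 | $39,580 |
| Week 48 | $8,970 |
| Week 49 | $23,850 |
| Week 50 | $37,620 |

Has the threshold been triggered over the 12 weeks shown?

Total gross sales into the state: $28,680 + $21,620 + $31,760 + $20,700 + $38,800 + $28,190 + $22,370 + $7,080 + $39,580 + $8,970 + $23,850 + $37,620 = $309,220.
$309,220 > $280,000, so the threshold is exceeded.

Yes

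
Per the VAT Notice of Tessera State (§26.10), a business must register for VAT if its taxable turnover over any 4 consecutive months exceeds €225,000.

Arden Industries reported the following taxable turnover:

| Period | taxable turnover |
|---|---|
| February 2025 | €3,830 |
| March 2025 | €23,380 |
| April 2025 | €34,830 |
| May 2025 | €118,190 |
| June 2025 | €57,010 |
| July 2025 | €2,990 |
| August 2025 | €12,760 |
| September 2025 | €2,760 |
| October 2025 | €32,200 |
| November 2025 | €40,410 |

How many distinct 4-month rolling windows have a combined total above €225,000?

February 2025–May 2025: €3,830 + €23,380 + €34,830 + €118,190 = €180,230 (under)
March 2025–June 2025: €23,380 + €34,830 + €118,190 + €57,010 = €233,410 (over)
April 2025–July 2025: €34,830 + €118,190 + €57,010 + €2,990 = €213,020 (under)
May 2025–August 2025: €118,190 + €57,010 + €2,990 + €12,760 = €190,950 (under)
June 2025–September 2025: €57,010 + €2,990 + €12,760 + €2,760 = €75,520 (under)
July 2025–October 2025: €2,990 + €12,760 + €2,760 + €32,200 = €50,710 (under)
August 2025–November 2025: €12,760 + €2,760 + €32,200 + €40,410 = €88,130 (under)
1 window exceeds the threshold.

1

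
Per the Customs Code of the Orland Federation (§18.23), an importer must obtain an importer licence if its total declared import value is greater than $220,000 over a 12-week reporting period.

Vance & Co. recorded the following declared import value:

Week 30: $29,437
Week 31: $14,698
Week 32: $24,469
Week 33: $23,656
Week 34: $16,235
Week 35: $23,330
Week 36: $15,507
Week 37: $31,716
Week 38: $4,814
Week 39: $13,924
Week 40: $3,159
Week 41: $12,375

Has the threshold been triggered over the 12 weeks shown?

Total declared import value: $29,437 + $14,698 + $24,469 + $23,656 + $16,235 + $23,330 + $15,507 + $31,716 + $4,814 + $13,924 + $3,159 + $12,375 = $213,320.
$213,320 ≤ $220,000, so the threshold is not exceeded.

No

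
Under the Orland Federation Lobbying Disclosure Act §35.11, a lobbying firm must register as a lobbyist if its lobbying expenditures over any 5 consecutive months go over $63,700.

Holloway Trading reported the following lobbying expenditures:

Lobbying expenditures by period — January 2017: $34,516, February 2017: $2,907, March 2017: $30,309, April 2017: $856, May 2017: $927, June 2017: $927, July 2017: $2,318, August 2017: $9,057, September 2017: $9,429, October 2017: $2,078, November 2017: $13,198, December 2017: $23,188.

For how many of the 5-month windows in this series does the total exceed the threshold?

January 2017–May 2017: $34,516 + $2,907 + $30,309 + $856 + $927 = $69,515 (over)
February 2017–June 2017: $2,907 + $30,309 + $856 + $927 + $927 = $35,926 (under)
March 2017–July 2017: $30,309 + $856 + $927 + $927 + $2,318 = $35,337 (under)
April 2017–August 2017: $856 + $927 + $927 + $2,318 + $9,057 = $14,085 (under)
May 2017–September 2017: $927 + $927 + $2,318 + $9,057 + $9,429 = $22,658 (under)
June 2017–October 2017: $927 + $2,318 + $9,057 + $9,429 + $2,078 = $23,809 (under)
July 2017–November 2017: $2,318 + $9,057 + $9,429 + $2,078 + $13,198 = $36,080 (under)
August 2017–December 2017: $9,057 + $9,429 + $2,078 + $13,198 + $23,188 = $56,950 (under)
1 window exceeds the threshold.

1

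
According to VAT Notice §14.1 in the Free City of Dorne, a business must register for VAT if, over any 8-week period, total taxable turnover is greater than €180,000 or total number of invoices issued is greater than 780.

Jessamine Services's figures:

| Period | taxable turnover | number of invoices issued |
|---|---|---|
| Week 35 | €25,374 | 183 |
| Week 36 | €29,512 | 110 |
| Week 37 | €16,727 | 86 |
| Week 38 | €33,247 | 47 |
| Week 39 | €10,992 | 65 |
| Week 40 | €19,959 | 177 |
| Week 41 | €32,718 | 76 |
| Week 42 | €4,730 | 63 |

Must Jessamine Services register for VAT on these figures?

Total taxable turnover: €25,374 + €29,512 + €16,727 + €33,247 + €10,992 + €19,959 + €32,718 + €4,730 = €173,259 (≤ €180,000).
Total number of invoices issued: 183 + 110 + 86 + 47 + 65 + 177 + 76 + 63 = 807 (> 780).
The test is 'or': at least one threshold is exceeded.

Yes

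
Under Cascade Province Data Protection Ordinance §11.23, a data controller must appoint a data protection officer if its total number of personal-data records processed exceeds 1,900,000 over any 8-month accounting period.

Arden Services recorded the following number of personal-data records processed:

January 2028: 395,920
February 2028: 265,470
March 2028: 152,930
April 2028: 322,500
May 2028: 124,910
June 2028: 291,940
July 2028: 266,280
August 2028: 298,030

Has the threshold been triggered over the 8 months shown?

Yes

Total number of personal-data records processed: 395,920 + 265,470 + 152,930 + 322,500 + 124,910 + 291,940 + 266,280 + 298,030 = 2,117,980.
2,117,980 > 1,900,000, so the threshold is exceeded.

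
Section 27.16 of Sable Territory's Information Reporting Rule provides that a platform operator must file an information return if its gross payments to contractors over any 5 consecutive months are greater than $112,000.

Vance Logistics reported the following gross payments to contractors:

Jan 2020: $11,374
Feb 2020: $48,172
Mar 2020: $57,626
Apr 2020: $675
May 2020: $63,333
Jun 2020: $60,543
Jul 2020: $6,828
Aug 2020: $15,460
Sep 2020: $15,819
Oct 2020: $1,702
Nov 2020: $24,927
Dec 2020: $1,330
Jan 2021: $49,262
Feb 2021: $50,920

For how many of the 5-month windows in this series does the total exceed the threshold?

Jan 2020–May 2020: $11,374 + $48,172 + $57,626 + $675 + $63,333 = $181,180 (over)
Feb 2020–Jun 2020: $48,172 + $57,626 + $675 + $63,333 + $60,543 = $230,349 (over)
Mar 2020–Jul 2020: $57,626 + $675 + $63,333 + $60,543 + $6,828 = $189,005 (over)
Apr 2020–Aug 2020: $675 + $63,333 + $60,543 + $6,828 + $15,460 = $146,839 (over)
May 2020–Sep 2020: $63,333 + $60,543 + $6,828 + $15,460 + $15,819 = $161,983 (over)
Jun 2020–Oct 2020: $60,543 + $6,828 + $15,460 + $15,819 + $1,702 = $100,352 (under)
Jul 2020–Nov 2020: $6,828 + $15,460 + $15,819 + $1,702 + $24,927 = $64,736 (under)
Aug 2020–Dec 2020: $15,460 + $15,819 + $1,702 + $24,927 + $1,330 = $59,238 (under)
Sep 2020–Jan 2021: $15,819 + $1,702 + $24,927 + $1,330 + $49,262 = $93,040 (under)
Oct 2020–Feb 2021: $1,702 + $24,927 + $1,330 + $49,262 + $50,920 = $128,141 (over)
6 windows exceed the threshold.

6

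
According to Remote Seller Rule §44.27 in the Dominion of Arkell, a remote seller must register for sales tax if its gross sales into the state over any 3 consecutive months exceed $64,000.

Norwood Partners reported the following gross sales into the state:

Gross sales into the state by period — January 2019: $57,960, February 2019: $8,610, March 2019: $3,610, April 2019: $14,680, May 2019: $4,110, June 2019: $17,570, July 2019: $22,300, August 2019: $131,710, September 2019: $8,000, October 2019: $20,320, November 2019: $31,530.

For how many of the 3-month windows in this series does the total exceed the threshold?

January 2019–March 2019: $57,960 + $8,610 + $3,610 = $70,180 (over)
February 2019–April 2019: $8,610 + $3,610 + $14,680 = $26,900 (under)
March 2019–May 2019: $3,610 + $14,680 + $4,110 = $22,400 (under)
April 2019–June 2019: $14,680 + $4,110 + $17,570 = $36,360 (under)
May 2019–July 2019: $4,110 + $17,570 + $22,300 = $43,980 (under)
June 2019–August 2019: $17,570 + $22,300 + $131,710 = $171,580 (over)
July 2019–September 2019: $22,300 + $131,710 + $8,000 = $162,010 (over)
August 2019–October 2019: $131,710 + $8,000 + $20,320 = $160,030 (over)
September 2019–November 2019: $8,000 + $20,320 + $31,530 = $59,850 (under)
4 windows exceed the threshold.

4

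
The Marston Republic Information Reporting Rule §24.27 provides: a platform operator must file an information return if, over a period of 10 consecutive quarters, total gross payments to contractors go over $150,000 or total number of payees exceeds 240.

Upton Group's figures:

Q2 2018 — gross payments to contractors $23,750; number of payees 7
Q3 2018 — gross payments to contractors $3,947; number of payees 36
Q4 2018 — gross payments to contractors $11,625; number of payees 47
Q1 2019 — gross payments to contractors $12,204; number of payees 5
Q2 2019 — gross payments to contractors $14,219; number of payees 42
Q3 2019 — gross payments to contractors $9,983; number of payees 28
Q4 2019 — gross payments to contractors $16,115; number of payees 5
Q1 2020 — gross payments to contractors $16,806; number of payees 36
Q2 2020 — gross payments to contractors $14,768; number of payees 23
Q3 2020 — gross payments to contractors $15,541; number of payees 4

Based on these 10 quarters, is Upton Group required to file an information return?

No

Total gross payments to contractors: $23,750 + $3,947 + $11,625 + $12,204 + $14,219 + $9,983 + $16,115 + $16,806 + $14,768 + $15,541 = $138,958 (≤ $150,000).
Total number of payees: 7 + 36 + 47 + 5 + 42 + 28 + 5 + 36 + 23 + 4 = 233 (≤ 240).
The test is 'or': neither threshold is exceeded.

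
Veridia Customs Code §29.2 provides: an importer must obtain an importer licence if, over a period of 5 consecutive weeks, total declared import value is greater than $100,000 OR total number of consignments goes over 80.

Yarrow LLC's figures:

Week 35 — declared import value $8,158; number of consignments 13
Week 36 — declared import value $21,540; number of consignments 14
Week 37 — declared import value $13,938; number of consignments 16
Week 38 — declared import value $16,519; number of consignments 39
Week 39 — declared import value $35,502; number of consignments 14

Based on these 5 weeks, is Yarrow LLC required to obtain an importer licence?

Total declared import value: $8,158 + $21,540 + $13,938 + $16,519 + $35,502 = $95,657 (≤ $100,000).
Total number of consignments: 13 + 14 + 16 + 39 + 14 = 96 (> 80).
The test is 'or': at least one threshold is exceeded.

Yes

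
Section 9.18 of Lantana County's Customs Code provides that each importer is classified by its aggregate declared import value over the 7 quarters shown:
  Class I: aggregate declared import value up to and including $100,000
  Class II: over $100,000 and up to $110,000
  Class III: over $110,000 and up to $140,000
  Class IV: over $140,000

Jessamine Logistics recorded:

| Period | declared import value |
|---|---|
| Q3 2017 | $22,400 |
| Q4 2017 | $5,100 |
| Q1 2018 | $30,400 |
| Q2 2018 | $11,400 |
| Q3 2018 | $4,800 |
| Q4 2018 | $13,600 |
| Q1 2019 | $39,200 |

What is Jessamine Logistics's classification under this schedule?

Aggregate declared import value: $22,400 + $5,100 + $30,400 + $11,400 + $4,800 + $13,600 + $39,200 = $126,900.
$110,000 < $126,900 ≤ $140,000, so Class III applies.

Class III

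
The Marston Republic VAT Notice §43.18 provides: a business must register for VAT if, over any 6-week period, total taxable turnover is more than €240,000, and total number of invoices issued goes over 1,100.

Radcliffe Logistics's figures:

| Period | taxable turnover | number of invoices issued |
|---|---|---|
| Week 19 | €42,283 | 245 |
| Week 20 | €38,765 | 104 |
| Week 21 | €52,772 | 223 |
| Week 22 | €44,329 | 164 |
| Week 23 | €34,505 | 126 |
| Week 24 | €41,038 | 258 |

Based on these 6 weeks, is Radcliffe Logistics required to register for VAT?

Yes

Total taxable turnover: €42,283 + €38,765 + €52,772 + €44,329 + €34,505 + €41,038 = €253,692 (> €240,000).
Total number of invoices issued: 245 + 104 + 223 + 164 + 126 + 258 = 1,120 (> 1,100).
The test is 'and': both thresholds are exceeded.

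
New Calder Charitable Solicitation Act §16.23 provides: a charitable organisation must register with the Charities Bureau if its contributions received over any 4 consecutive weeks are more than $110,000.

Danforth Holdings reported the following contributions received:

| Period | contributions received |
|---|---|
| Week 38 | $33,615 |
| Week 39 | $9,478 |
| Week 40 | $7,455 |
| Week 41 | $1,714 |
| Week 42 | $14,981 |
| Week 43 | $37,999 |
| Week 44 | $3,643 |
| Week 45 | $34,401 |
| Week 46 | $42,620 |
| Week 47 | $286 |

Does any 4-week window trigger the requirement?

Yes

Week 38–Week 41: $33,615 + $9,478 + $7,455 + $1,714 = $52,262 (under)
Week 39–Week 42: $9,478 + $7,455 + $1,714 + $14,981 = $33,628 (under)
Week 40–Week 43: $7,455 + $1,714 + $14,981 + $37,999 = $62,149 (under)
Week 41–Week 44: $1,714 + $14,981 + $37,999 + $3,643 = $58,337 (under)
Week 42–Week 45: $14,981 + $37,999 + $3,643 + $34,401 = $91,024 (under)
Week 43–Week 46: $37,999 + $3,643 + $34,401 + $42,620 = $118,663 (over)
Week 44–Week 47: $3,643 + $34,401 + $42,620 + $286 = $80,950 (under)
At least one window exceeds $110,000.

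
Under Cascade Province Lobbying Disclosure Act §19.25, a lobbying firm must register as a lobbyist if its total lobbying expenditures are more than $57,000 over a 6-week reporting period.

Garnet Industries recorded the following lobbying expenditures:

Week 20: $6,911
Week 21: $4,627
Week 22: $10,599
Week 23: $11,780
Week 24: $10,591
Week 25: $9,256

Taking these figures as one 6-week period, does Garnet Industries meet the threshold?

No

Total lobbying expenditures: $6,911 + $4,627 + $10,599 + $11,780 + $10,591 + $9,256 = $53,764.
$53,764 ≤ $57,000, so the threshold is not exceeded.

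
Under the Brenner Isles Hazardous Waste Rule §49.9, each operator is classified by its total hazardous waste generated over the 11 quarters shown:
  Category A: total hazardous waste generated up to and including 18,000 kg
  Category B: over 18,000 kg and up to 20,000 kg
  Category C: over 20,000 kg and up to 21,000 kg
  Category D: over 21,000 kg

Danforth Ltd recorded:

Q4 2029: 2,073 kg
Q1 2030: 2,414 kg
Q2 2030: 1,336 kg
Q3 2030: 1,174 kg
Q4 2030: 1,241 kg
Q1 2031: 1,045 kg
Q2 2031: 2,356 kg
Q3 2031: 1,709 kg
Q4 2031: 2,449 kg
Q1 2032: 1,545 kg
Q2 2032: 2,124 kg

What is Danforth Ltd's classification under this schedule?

Total hazardous waste generated: 2,073 kg + 2,414 kg + 1,336 kg + 1,174 kg + 1,241 kg + 1,045 kg + 2,356 kg + 1,709 kg + 2,449 kg + 1,545 kg + 2,124 kg = 19,466 kg.
18,000 kg < 19,466 kg ≤ 20,000 kg, so Category B applies.

Category B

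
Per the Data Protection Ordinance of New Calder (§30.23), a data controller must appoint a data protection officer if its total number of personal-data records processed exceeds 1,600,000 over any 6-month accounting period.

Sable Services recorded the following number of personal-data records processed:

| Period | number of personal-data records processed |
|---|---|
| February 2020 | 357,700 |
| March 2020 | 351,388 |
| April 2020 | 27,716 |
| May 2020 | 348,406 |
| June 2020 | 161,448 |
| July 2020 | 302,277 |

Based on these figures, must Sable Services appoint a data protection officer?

No

Total number of personal-data records processed: 357,700 + 351,388 + 27,716 + 348,406 + 161,448 + 302,277 = 1,548,935.
1,548,935 ≤ 1,600,000, so the threshold is not exceeded.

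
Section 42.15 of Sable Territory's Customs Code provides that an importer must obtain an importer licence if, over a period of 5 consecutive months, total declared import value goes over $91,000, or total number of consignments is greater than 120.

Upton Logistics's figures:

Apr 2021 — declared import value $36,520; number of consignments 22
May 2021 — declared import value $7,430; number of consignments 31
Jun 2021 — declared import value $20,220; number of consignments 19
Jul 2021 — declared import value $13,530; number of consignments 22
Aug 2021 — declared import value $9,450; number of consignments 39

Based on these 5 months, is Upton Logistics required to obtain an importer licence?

Yes

Total declared import value: $36,520 + $7,430 + $20,220 + $13,530 + $9,450 = $87,150 (≤ $91,000).
Total number of consignments: 22 + 31 + 19 + 22 + 39 = 133 (> 120).
The test is 'or': at least one threshold is exceeded.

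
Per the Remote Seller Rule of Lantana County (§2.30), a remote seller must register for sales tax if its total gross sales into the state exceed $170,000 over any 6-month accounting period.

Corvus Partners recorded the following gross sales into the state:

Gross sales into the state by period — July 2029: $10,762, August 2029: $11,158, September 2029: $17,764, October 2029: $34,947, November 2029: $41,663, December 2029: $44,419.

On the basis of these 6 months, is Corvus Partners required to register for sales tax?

Total gross sales into the state: $10,762 + $11,158 + $17,764 + $34,947 + $41,663 + $44,419 = $160,713.
$160,713 ≤ $170,000, so the threshold is not exceeded.

No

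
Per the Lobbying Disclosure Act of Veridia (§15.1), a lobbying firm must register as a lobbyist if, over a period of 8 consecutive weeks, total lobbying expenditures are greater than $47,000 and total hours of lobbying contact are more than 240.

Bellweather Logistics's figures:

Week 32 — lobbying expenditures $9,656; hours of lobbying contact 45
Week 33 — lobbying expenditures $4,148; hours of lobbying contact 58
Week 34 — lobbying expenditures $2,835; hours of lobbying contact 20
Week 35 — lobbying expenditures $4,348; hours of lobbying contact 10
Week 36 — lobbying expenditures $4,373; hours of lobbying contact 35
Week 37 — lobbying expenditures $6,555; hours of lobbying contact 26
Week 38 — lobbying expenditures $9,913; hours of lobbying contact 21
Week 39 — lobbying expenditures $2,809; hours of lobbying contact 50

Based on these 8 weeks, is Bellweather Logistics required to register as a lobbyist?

Total lobbying expenditures: $9,656 + $4,148 + $2,835 + $4,348 + $4,373 + $6,555 + $9,913 + $2,809 = $44,637 (≤ $47,000).
Total hours of lobbying contact: 45 + 58 + 20 + 10 + 35 + 26 + 21 + 50 = 265 (> 240).
The test is 'and': the rule requires both, and at least one is not exceeded.

No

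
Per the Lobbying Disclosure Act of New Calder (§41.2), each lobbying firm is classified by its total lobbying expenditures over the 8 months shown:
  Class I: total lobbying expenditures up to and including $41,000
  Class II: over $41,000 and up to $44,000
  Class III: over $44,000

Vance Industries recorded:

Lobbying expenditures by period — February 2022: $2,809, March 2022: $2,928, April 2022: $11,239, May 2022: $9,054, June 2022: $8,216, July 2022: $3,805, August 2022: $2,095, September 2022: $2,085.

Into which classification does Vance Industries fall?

Class II

Total lobbying expenditures: $2,809 + $2,928 + $11,239 + $9,054 + $8,216 + $3,805 + $2,095 + $2,085 = $42,231.
$41,000 < $42,231 ≤ $44,000, so Class II applies.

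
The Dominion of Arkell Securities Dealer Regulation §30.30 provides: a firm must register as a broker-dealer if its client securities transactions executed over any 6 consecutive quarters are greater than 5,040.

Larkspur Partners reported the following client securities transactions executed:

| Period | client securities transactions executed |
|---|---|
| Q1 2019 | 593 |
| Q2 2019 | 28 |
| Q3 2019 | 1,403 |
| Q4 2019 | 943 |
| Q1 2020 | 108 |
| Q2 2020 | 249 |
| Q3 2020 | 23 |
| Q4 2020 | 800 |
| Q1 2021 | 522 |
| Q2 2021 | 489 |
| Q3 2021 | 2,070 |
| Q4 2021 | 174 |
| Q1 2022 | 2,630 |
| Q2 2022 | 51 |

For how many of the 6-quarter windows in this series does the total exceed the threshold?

Q1 2019–Q2 2020: 593 + 28 + 1,403 + 943 + 108 + 249 = 3,324 (under)
Q2 2019–Q3 2020: 28 + 1,403 + 943 + 108 + 249 + 23 = 2,754 (under)
Q3 2019–Q4 2020: 1,403 + 943 + 108 + 249 + 23 + 800 = 3,526 (under)
Q4 2019–Q1 2021: 943 + 108 + 249 + 23 + 800 + 522 = 2,645 (under)
Q1 2020–Q2 2021: 108 + 249 + 23 + 800 + 522 + 489 = 2,191 (under)
Q2 2020–Q3 2021: 249 + 23 + 800 + 522 + 489 + 2,070 = 4,153 (under)
Q3 2020–Q4 2021: 23 + 800 + 522 + 489 + 2,070 + 174 = 4,078 (under)
Q4 2020–Q1 2022: 800 + 522 + 489 + 2,070 + 174 + 2,630 = 6,685 (over)
Q1 2021–Q2 2022: 522 + 489 + 2,070 + 174 + 2,630 + 51 = 5,936 (over)
2 windows exceed the threshold.

2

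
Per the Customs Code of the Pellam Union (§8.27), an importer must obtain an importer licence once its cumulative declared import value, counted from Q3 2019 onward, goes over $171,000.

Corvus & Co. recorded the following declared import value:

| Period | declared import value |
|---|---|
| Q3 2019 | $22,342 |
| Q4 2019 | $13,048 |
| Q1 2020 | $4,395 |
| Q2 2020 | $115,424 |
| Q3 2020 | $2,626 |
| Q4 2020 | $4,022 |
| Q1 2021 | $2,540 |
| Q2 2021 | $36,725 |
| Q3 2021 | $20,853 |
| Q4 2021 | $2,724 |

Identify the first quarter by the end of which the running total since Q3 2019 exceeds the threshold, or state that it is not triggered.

Through Q3 2019: $22,342
Through Q4 2019: $35,390
Through Q1 2020: $39,785
Through Q2 2020: $155,209
Through Q3 2020: $157,835
Through Q4 2020: $161,857
Through Q1 2021: $164,397
Through Q2 2021: $201,122 ← exceeds threshold

Q2 2021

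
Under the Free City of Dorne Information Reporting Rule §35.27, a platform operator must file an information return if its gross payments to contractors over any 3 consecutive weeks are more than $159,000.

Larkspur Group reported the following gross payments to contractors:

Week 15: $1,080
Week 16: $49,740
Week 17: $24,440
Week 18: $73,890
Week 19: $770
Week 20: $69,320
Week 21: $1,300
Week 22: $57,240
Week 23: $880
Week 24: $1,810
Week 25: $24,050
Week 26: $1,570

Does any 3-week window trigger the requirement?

No

Week 15–Week 17: $1,080 + $49,740 + $24,440 = $75,260 (under)
Week 16–Week 18: $49,740 + $24,440 + $73,890 = $148,070 (under)
Week 17–Week 19: $24,440 + $73,890 + $770 = $99,100 (under)
Week 18–Week 20: $73,890 + $770 + $69,320 = $143,980 (under)
Week 19–Week 21: $770 + $69,320 + $1,300 = $71,390 (under)
Week 20–Week 22: $69,320 + $1,300 + $57,240 = $127,860 (under)
Week 21–Week 23: $1,300 + $57,240 + $880 = $59,420 (under)
Week 22–Week 24: $57,240 + $880 + $1,810 = $59,930 (under)
Week 23–Week 25: $880 + $1,810 + $24,050 = $26,740 (under)
Week 24–Week 26: $1,810 + $24,050 + $1,570 = $27,430 (under)
No window exceeds $159,000.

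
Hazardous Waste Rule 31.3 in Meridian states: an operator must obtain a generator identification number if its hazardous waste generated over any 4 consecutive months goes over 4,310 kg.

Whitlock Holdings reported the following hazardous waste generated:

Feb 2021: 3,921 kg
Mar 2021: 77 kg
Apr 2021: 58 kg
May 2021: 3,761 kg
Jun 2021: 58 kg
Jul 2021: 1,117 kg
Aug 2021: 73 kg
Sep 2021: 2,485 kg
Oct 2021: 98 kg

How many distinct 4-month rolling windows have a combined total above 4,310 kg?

3

Feb 2021–May 2021: 3,921 kg + 77 kg + 58 kg + 3,761 kg = 7,817 kg (over)
Mar 2021–Jun 2021: 77 kg + 58 kg + 3,761 kg + 58 kg = 3,954 kg (under)
Apr 2021–Jul 2021: 58 kg + 3,761 kg + 58 kg + 1,117 kg = 4,994 kg (over)
May 2021–Aug 2021: 3,761 kg + 58 kg + 1,117 kg + 73 kg = 5,009 kg (over)
Jun 2021–Sep 2021: 58 kg + 1,117 kg + 73 kg + 2,485 kg = 3,733 kg (under)
Jul 2021–Oct 2021: 1,117 kg + 73 kg + 2,485 kg + 98 kg = 3,773 kg (under)
3 windows exceed the threshold.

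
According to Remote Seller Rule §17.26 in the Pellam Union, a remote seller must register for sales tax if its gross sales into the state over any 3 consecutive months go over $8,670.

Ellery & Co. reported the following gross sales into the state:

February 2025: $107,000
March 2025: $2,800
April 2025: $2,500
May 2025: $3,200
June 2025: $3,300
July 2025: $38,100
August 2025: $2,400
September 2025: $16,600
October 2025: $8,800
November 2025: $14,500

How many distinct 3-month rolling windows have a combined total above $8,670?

February 2025–April 2025: $107,000 + $2,800 + $2,500 = $112,300 (over)
March 2025–May 2025: $2,800 + $2,500 + $3,200 = $8,500 (under)
April 2025–June 2025: $2,500 + $3,200 + $3,300 = $9,000 (over)
May 2025–July 2025: $3,200 + $3,300 + $38,100 = $44,600 (over)
June 2025–August 2025: $3,300 + $38,100 + $2,400 = $43,800 (over)
July 2025–September 2025: $38,100 + $2,400 + $16,600 = $57,100 (over)
August 2025–October 2025: $2,400 + $16,600 + $8,800 = $27,800 (over)
September 2025–November 2025: $16,600 + $8,800 + $14,500 = $39,900 (over)
7 windows exceed the threshold.

7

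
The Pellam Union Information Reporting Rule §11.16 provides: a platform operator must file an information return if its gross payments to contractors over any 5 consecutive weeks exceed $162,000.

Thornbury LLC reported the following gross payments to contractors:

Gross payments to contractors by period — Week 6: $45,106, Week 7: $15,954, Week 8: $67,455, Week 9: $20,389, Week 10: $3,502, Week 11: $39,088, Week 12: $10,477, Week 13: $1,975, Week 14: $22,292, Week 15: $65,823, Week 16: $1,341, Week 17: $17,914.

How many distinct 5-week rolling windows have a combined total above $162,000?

0

Week 6–Week 10: $45,106 + $15,954 + $67,455 + $20,389 + $3,502 = $152,406 (under)
Week 7–Week 11: $15,954 + $67,455 + $20,389 + $3,502 + $39,088 = $146,388 (under)
Week 8–Week 12: $67,455 + $20,389 + $3,502 + $39,088 + $10,477 = $140,911 (under)
Week 9–Week 13: $20,389 + $3,502 + $39,088 + $10,477 + $1,975 = $75,431 (under)
Week 10–Week 14: $3,502 + $39,088 + $10,477 + $1,975 + $22,292 = $77,334 (under)
Week 11–Week 15: $39,088 + $10,477 + $1,975 + $22,292 + $65,823 = $139,655 (under)
Week 12–Week 16: $10,477 + $1,975 + $22,292 + $65,823 + $1,341 = $101,908 (under)
Week 13–Week 17: $1,975 + $22,292 + $65,823 + $1,341 + $17,914 = $109,345 (under)
0 windows exceed the threshold.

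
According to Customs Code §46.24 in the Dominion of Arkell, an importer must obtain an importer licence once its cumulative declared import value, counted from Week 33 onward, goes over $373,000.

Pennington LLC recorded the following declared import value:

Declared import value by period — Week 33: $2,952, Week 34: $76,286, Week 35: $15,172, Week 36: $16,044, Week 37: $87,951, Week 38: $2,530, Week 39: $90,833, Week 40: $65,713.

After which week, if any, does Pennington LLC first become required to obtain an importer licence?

Not triggered

Through Week 33: $2,952
Through Week 34: $79,238
Through Week 35: $94,410
Through Week 36: $110,454
Through Week 37: $198,405
Through Week 38: $200,935
Through Week 39: $291,768
Through Week 40: $357,481
Final cumulative total $357,481 ≤ $373,000; the threshold is never exceeded.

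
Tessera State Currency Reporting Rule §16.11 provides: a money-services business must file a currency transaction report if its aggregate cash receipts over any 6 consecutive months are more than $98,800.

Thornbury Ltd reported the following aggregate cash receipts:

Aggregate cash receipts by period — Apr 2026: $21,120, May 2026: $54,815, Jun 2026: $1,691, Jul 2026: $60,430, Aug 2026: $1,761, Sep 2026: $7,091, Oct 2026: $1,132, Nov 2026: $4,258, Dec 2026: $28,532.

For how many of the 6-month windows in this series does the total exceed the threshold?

Apr 2026–Sep 2026: $21,120 + $54,815 + $1,691 + $60,430 + $1,761 + $7,091 = $146,908 (over)
May 2026–Oct 2026: $54,815 + $1,691 + $60,430 + $1,761 + $7,091 + $1,132 = $126,920 (over)
Jun 2026–Nov 2026: $1,691 + $60,430 + $1,761 + $7,091 + $1,132 + $4,258 = $76,363 (under)
Jul 2026–Dec 2026: $60,430 + $1,761 + $7,091 + $1,132 + $4,258 + $28,532 = $103,204 (over)
3 windows exceed the threshold.

3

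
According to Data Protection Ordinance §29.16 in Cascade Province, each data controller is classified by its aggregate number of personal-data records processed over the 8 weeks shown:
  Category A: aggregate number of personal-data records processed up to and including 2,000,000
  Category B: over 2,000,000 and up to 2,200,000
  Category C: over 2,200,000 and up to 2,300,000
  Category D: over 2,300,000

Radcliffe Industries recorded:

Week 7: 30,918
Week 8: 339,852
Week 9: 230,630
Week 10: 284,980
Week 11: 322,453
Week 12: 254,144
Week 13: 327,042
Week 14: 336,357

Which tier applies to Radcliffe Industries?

Category B

Aggregate number of personal-data records processed: 30,918 + 339,852 + 230,630 + 284,980 + 322,453 + 254,144 + 327,042 + 336,357 = 2,126,376.
2,000,000 < 2,126,376 ≤ 2,200,000, so Category B applies.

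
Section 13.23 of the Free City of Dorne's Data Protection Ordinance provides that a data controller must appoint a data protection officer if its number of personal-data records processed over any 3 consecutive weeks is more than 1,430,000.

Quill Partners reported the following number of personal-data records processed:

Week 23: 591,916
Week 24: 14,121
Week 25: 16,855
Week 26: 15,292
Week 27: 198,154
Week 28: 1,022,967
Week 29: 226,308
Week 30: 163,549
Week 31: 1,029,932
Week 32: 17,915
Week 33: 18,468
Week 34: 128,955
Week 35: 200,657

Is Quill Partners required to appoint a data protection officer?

Week 23–Week 25: 591,916 + 14,121 + 16,855 = 622,892 (under)
Week 24–Week 26: 14,121 + 16,855 + 15,292 = 46,268 (under)
Week 25–Week 27: 16,855 + 15,292 + 198,154 = 230,301 (under)
Week 26–Week 28: 15,292 + 198,154 + 1,022,967 = 1,236,413 (under)
Week 27–Week 29: 198,154 + 1,022,967 + 226,308 = 1,447,429 (over)
Week 28–Week 30: 1,022,967 + 226,308 + 163,549 = 1,412,824 (under)
Week 29–Week 31: 226,308 + 163,549 + 1,029,932 = 1,419,789 (under)
Week 30–Week 32: 163,549 + 1,029,932 + 17,915 = 1,211,396 (under)
Week 31–Week 33: 1,029,932 + 17,915 + 18,468 = 1,066,315 (under)
Week 32–Week 34: 17,915 + 18,468 + 128,955 = 165,338 (under)
Week 33–Week 35: 18,468 + 128,955 + 200,657 = 348,080 (under)
At least one window exceeds 1,430,000.

Yes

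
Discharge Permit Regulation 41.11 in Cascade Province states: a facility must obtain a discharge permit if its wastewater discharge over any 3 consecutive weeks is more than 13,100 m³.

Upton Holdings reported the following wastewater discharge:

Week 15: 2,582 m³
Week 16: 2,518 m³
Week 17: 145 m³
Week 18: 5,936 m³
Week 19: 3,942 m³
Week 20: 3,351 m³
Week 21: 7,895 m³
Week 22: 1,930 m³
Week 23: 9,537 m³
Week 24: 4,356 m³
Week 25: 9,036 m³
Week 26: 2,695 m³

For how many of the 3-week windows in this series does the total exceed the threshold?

Week 15–Week 17: 2,582 m³ + 2,518 m³ + 145 m³ = 5,245 m³ (under)
Week 16–Week 18: 2,518 m³ + 145 m³ + 5,936 m³ = 8,599 m³ (under)
Week 17–Week 19: 145 m³ + 5,936 m³ + 3,942 m³ = 10,023 m³ (under)
Week 18–Week 20: 5,936 m³ + 3,942 m³ + 3,351 m³ = 13,229 m³ (over)
Week 19–Week 21: 3,942 m³ + 3,351 m³ + 7,895 m³ = 15,188 m³ (over)
Week 20–Week 22: 3,351 m³ + 7,895 m³ + 1,930 m³ = 13,176 m³ (over)
Week 21–Week 23: 7,895 m³ + 1,930 m³ + 9,537 m³ = 19,362 m³ (over)
Week 22–Week 24: 1,930 m³ + 9,537 m³ + 4,356 m³ = 15,823 m³ (over)
Week 23–Week 25: 9,537 m³ + 4,356 m³ + 9,036 m³ = 22,929 m³ (over)
Week 24–Week 26: 4,356 m³ + 9,036 m³ + 2,695 m³ = 16,087 m³ (over)
7 windows exceed the threshold.

7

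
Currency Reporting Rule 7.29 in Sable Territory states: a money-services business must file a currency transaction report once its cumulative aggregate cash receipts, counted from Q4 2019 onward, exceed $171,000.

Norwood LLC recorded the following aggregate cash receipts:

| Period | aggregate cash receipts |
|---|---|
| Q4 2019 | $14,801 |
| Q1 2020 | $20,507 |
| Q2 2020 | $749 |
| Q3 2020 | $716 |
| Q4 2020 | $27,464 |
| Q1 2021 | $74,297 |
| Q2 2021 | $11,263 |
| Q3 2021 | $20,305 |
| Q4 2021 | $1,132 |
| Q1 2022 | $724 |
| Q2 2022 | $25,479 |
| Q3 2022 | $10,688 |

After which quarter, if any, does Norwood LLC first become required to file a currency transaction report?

Through Q4 2019: $14,801
Through Q1 2020: $35,308
Through Q2 2020: $36,057
Through Q3 2020: $36,773
Through Q4 2020: $64,237
Through Q1 2021: $138,534
Through Q2 2021: $149,797
Through Q3 2021: $170,102
Through Q4 2021: $171,234 ← exceeds threshold

Q4 2021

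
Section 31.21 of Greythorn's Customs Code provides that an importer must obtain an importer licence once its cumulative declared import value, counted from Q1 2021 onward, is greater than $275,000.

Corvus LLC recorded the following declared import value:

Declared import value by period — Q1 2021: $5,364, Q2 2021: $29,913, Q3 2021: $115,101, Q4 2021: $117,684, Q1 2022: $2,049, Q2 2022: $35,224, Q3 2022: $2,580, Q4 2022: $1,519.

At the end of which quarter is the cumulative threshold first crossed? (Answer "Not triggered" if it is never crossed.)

Through Q1 2021: $5,364
Through Q2 2021: $35,277
Through Q3 2021: $150,378
Through Q4 2021: $268,062
Through Q1 2022: $270,111
Through Q2 2022: $305,335 ← exceeds threshold

Q2 2022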